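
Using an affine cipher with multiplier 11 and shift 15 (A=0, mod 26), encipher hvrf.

omus

h(7): 11·7+15=92≡14 → o
v(21): 11·21+15=246≡12 → m
r(17): 11·17+15=202≡20 → u
f(5): 11·5+15=70≡18 → s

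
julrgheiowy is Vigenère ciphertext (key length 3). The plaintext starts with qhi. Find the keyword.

tnd

Subtract each crib letter from the matching ciphertext letter (mod 26):
j(9)−q(16)=-7≡19 → t
u(20)−h(7)=13 → n
l(11)−i(8)=3 → d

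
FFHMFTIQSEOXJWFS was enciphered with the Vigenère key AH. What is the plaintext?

Repeat the key across the ciphertext: AHAHAHAHAHAHAHAH
F(5)−A(0): 5 → F
F(5)−H(7): -2≡24 → Y
H(7)−A(0): 7 → H
M(12)−H(7): 5 → F
F(5)−A(0): 5 → F
T(19)−H(7): 12 → M
I(8)−A(0): 8 → I
Q(16)−H(7): 9 → J
S(18)−A(0): 18 → S
E(4)−H(7): -3≡23 → X
O(14)−A(0): 14 → O
X(23)−H(7): 16 → Q
J(9)−A(0): 9 → J
W(22)−H(7): 15 → P
F(5)−A(0): 5 → F
S(18)−H(7): 11 → L

FYHFFMIJSXOQJPFL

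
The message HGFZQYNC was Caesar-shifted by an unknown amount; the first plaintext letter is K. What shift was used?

23

From the crib: H(7)−K(10)=-3≡23, so the shift is 23.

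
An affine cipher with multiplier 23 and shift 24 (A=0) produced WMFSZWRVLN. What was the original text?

SEPCRSLBNV

The inverse of 23 mod 26 is 17, since 23·17=391≡1. Apply D(y)=17·(y−24) mod 26:
W(22): 17·(22−24)=-34≡18 → S
M(12): 17·(12−24)=-204≡4 → E
F(5): 17·(5−24)=-323≡15 → P
S(18): 17·(18−24)=-102≡2 → C
Z(25): 17·(25−24)=17 → R
W(22): 17·(22−24)=-34≡18 → S
R(17): 17·(17−24)=-119≡11 → L
V(21): 17·(21−24)=-51≡1 → B
L(11): 17·(11−24)=-221≡13 → N
N(13): 17·(13−24)=-187≡21 → V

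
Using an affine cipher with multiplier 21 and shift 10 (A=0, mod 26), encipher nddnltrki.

n(13): 21·13+10=283≡23 → x
d(3): 21·3+10=73≡21 → v
d(3): 21·3+10=73≡21 → v
n(13): 21·13+10=283≡23 → x
l(11): 21·11+10=241≡7 → h
t(19): 21·19+10=409≡19 → t
r(17): 21·17+10=367≡3 → d
k(10): 21·10+10=220≡12 → m
i(8): 21·8+10=178≡22 → w

xvvxhtdmw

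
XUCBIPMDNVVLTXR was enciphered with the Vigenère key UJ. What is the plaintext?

Repeat the key across the ciphertext: UJUJUJUJUJUJUJU
X(23)−U(20): 3 → D
U(20)−J(9): 11 → L
C(2)−U(20): -18≡8 → I
B(1)−J(9): -8≡18 → S
I(8)−U(20): -12≡14 → O
P(15)−J(9): 6 → G
M(12)−U(20): -8≡18 → S
D(3)−J(9): -6≡20 → U
N(13)−U(20): -7≡19 → T
V(21)−J(9): 12 → M
V(21)−U(20): 1 → B
L(11)−J(9): 2 → C
T(19)−U(20): -1≡25 → Z
X(23)−J(9): 14 → O
R(17)−U(20): -3≡23 → X

DLISOGSUTMBCZOX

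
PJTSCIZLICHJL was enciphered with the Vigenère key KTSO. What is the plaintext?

Repeat the key across the ciphertext: KTSOKTSOKTSOK
P(15)−K(10): 5 → F
J(9)−T(19): -10≡16 → Q
T(19)−S(18): 1 → B
S(18)−O(14): 4 → E
C(2)−K(10): -8≡18 → S
I(8)−T(19): -11≡15 → P
Z(25)−S(18): 7 → H
L(11)−O(14): -3≡23 → X
I(8)−K(10): -2≡24 → Y
C(2)−T(19): -17≡9 → J
H(7)−S(18): -11≡15 → P
J(9)−O(14): -5≡21 → V
L(11)−K(10): 1 → B

FQBESPHXYJPVB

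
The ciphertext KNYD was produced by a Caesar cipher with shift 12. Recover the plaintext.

YBMR

K(10): 10−12=-2≡24 → Y
N(13): 13−12=1 → B
Y(24): 24−12=12 → M
D(3): 3−12=-9≡17 → R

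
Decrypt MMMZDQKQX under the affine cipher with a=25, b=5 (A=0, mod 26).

The inverse of 25 mod 26 is 25, since 25·25=625≡1. Apply D(y)=25·(y−5) mod 26:
M(12): 25·(12−5)=175≡19 → T
M(12): 25·(12−5)=175≡19 → T
M(12): 25·(12−5)=175≡19 → T
Z(25): 25·(25−5)=500≡6 → G
D(3): 25·(3−5)=-50≡2 → C
Q(16): 25·(16−5)=275≡15 → P
K(10): 25·(10−5)=125≡21 → V
Q(16): 25·(16−5)=275≡15 → P
X(23): 25·(23−5)=450≡8 → I

TTTGCPVPI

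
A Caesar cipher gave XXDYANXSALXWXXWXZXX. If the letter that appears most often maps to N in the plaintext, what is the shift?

The most frequent ciphertext letter is X (appears 9 times).
X is position 23; N is position 13.
Shift = 10.

10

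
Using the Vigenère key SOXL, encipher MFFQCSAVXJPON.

Repeat the key across the message: SOXLSOXLSOXLS
M(12)+S(18): 30≡4 → E
F(5)+O(14): 19 → T
F(5)+X(23): 28≡2 → C
Q(16)+L(11): 27≡1 → B
C(2)+S(18): 20 → U
S(18)+O(14): 32≡6 → G
A(0)+X(23): 23 → X
V(21)+L(11): 32≡6 → G
X(23)+S(18): 41≡15 → P
J(9)+O(14): 23 → X
P(15)+X(23): 38≡12 → M
O(14)+L(11): 25 → Z
N(13)+S(18): 31≡5 → F

ETCBUGXGPXMZF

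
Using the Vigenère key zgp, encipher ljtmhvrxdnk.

Repeat the key across the message: zgpzgpzgpzg
l(11)+z(25): 36≡10 → k
j(9)+g(6): 15 → p
t(19)+p(15): 34≡8 → i
m(12)+z(25): 37≡11 → l
h(7)+g(6): 13 → n
v(21)+p(15): 36≡10 → k
r(17)+z(25): 42≡16 → q
x(23)+g(6): 29≡3 → d
d(3)+p(15): 18 → s
n(13)+z(25): 38≡12 → m
k(10)+g(6): 16 → q

kpilnkqdsmq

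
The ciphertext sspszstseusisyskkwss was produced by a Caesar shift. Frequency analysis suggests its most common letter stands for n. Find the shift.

The most frequent ciphertext letter is s (appears 10 times).
s is position 18; n is position 13.
Shift = 5.

5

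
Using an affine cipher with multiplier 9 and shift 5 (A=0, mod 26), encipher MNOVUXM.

M(12): 9·12+5=113≡9 → J
N(13): 9·13+5=122≡18 → S
O(14): 9·14+5=131≡1 → B
V(21): 9·21+5=194≡12 → M
U(20): 9·20+5=185≡3 → D
X(23): 9·23+5=212≡4 → E
M(12): 9·12+5=113≡9 → J

JSBMDEJ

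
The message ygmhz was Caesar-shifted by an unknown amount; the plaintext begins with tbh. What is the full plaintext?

From the crib: y(24)−t(19)=5, so the shift is 5.
Subtract 5 from each ciphertext letter:
y(24): 24−5=19 → t
g(6): 6−5=1 → b
m(12): 12−5=7 → h
h(7): 7−5=2 → c
z(25): 25−5=20 → u

tbhcu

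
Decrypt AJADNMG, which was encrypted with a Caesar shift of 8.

SBSVFEY

A(0): 0−8=-8≡18 → S
J(9): 9−8=1 → B
A(0): 0−8=-8≡18 → S
D(3): 3−8=-5≡21 → V
N(13): 13−8=5 → F
M(12): 12−8=4 → E
G(6): 6−8=-2≡24 → Y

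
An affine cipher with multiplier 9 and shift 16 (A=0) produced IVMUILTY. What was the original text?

CPOMCLJY

The inverse of 9 mod 26 is 3, since 9·3=27≡1. Apply D(y)=3·(y−16) mod 26:
I(8): 3·(8−16)=-24≡2 → C
V(21): 3·(21−16)=15 → P
M(12): 3·(12−16)=-12≡14 → O
U(20): 3·(20−16)=12 → M
I(8): 3·(8−16)=-24≡2 → C
L(11): 3·(11−16)=-15≡11 → L
T(19): 3·(19−16)=9 → J
Y(24): 3·(24−16)=24 → Y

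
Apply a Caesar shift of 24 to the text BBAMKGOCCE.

ZZYKIEMAAC

B(1): 1+24=25 → Z
B(1): 1+24=25 → Z
A(0): 0+24=24 → Y
M(12): 12+24=36≡10 → K
K(10): 10+24=34≡8 → I
G(6): 6+24=30≡4 → E
O(14): 14+24=38≡12 → M
C(2): 2+24=26≡0 → A
C(2): 2+24=26≡0 → A
E(4): 4+24=28≡2 → C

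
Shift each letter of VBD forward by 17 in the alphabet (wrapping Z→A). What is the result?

V(21): 21+17=38≡12 → M
B(1): 1+17=18 → S
D(3): 3+17=20 → U

MSU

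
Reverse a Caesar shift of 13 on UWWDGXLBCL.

HJJQTKYOPY

U(20): 20−13=7 → H
W(22): 22−13=9 → J
W(22): 22−13=9 → J
D(3): 3−13=-10≡16 → Q
G(6): 6−13=-7≡19 → T
X(23): 23−13=10 → K
L(11): 11−13=-2≡24 → Y
B(1): 1−13=-12≡14 → O
C(2): 2−13=-11≡15 → P
L(11): 11−13=-2≡24 → Y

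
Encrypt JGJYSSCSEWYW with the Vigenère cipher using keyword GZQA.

PFZYYRSSKVOW

Repeat the key across the message: GZQAGZQAGZQA
J(9)+G(6): 15 → P
G(6)+Z(25): 31≡5 → F
J(9)+Q(16): 25 → Z
Y(24)+A(0): 24 → Y
S(18)+G(6): 24 → Y
S(18)+Z(25): 43≡17 → R
C(2)+Q(16): 18 → S
S(18)+A(0): 18 → S
E(4)+G(6): 10 → K
W(22)+Z(25): 47≡21 → V
Y(24)+Q(16): 40≡14 → O
W(22)+A(0): 22 → W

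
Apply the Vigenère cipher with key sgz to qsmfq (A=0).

Repeat the key across the message: sgzsg
q(16)+s(18): 34≡8 → i
s(18)+g(6): 24 → y
m(12)+z(25): 37≡11 → l
f(5)+s(18): 23 → x
q(16)+g(6): 22 → w

iylxw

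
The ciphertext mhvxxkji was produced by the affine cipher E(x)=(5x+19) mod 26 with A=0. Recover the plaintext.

The inverse of 5 mod 26 is 21, since 5·21=105≡1. Apply D(y)=21·(y−19) mod 26:
m(12): 21·(12−19)=-147≡9 → j
h(7): 21·(7−19)=-252≡8 → i
v(21): 21·(21−19)=42≡16 → q
x(23): 21·(23−19)=84≡6 → g
x(23): 21·(23−19)=84≡6 → g
k(10): 21·(10−19)=-189≡19 → t
j(9): 21·(9−19)=-210≡24 → y
i(8): 21·(8−19)=-231≡3 → d

jiqggtyd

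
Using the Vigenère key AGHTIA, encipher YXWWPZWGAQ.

Repeat the key across the message: AGHTIAAGHT
Y(24)+A(0): 24 → Y
X(23)+G(6): 29≡3 → D
W(22)+H(7): 29≡3 → D
W(22)+T(19): 41≡15 → P
P(15)+I(8): 23 → X
Z(25)+A(0): 25 → Z
W(22)+A(0): 22 → W
G(6)+G(6): 12 → M
A(0)+H(7): 7 → H
Q(16)+T(19): 35≡9 → J

YDDPXZWMHJ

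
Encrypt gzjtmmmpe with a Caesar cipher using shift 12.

g(6): 6+12=18 → s
z(25): 25+12=37≡11 → l
j(9): 9+12=21 → v
t(19): 19+12=31≡5 → f
m(12): 12+12=24 → y
m(12): 12+12=24 → y
m(12): 12+12=24 → y
p(15): 15+12=27≡1 → b
e(4): 4+12=16 → q

slvfyyybq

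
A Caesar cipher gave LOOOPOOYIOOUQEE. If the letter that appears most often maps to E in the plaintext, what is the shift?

10

The most frequent ciphertext letter is O (appears 7 times).
O is position 14; E is position 4.
Shift = 10.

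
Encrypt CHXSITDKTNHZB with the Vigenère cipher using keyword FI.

Repeat the key across the message: FIFIFIFIFIFIF
C(2)+F(5): 7 → H
H(7)+I(8): 15 → P
X(23)+F(5): 28≡2 → C
S(18)+I(8): 26≡0 → A
I(8)+F(5): 13 → N
T(19)+I(8): 27≡1 → B
D(3)+F(5): 8 → I
K(10)+I(8): 18 → S
T(19)+F(5): 24 → Y
N(13)+I(8): 21 → V
H(7)+F(5): 12 → M
Z(25)+I(8): 33≡7 → H
B(1)+F(5): 6 → G

HPCANBISYVMHG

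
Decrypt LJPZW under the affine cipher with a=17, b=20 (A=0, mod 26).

The inverse of 17 mod 26 is 23, since 17·23=391≡1. Apply D(y)=23·(y−20) mod 26:
L(11): 23·(11−20)=-207≡1 → B
J(9): 23·(9−20)=-253≡7 → H
P(15): 23·(15−20)=-115≡15 → P
Z(25): 23·(25−20)=115≡11 → L
W(22): 23·(22−20)=46≡20 → U

BHPLU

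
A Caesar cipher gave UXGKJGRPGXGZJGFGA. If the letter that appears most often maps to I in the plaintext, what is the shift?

24

The most frequent ciphertext letter is G (appears 6 times).
G is position 6; I is position 8.
Shift = -2≡24.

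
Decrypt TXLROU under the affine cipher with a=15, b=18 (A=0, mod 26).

HJDTYO

The inverse of 15 mod 26 is 7, since 15·7=105≡1. Apply D(y)=7·(y−18) mod 26:
T(19): 7·(19−18)=7 → H
X(23): 7·(23−18)=35≡9 → J
L(11): 7·(11−18)=-49≡3 → D
R(17): 7·(17−18)=-7≡19 → T
O(14): 7·(14−18)=-28≡24 → Y
U(20): 7·(20−18)=14 → O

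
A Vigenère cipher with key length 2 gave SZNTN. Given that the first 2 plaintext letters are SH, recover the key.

Subtract each crib letter from the matching ciphertext letter (mod 26):
S(18)−S(18)=0 → A
Z(25)−H(7)=18 → S

AS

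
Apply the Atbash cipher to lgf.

l(11) → o(14)
g(6) → t(19)
f(5) → u(20)

otu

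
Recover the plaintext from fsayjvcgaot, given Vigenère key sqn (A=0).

ncngtikqnwd

Repeat the key across the ciphertext: sqnsqnsqnsq
f(5)−s(18): -13≡13 → n
s(18)−q(16): 2 → c
a(0)−n(13): -13≡13 → n
y(24)−s(18): 6 → g
j(9)−q(16): -7≡19 → t
v(21)−n(13): 8 → i
c(2)−s(18): -16≡10 → k
g(6)−q(16): -10≡16 → q
a(0)−n(13): -13≡13 → n
o(14)−s(18): -4≡22 → w
t(19)−q(16): 3 → d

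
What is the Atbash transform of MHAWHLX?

NSZDSOC

M(12) → N(13)
H(7) → S(18)
A(0) → Z(25)
W(22) → D(3)
H(7) → S(18)
L(11) → O(14)
X(23) → C(2)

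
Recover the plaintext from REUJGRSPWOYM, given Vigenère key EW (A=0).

Repeat the key across the ciphertext: EWEWEWEWEWEW
R(17)−E(4): 13 → N
E(4)−W(22): -18≡8 → I
U(20)−E(4): 16 → Q
J(9)−W(22): -13≡13 → N
G(6)−E(4): 2 → C
R(17)−W(22): -5≡21 → V
S(18)−E(4): 14 → O
P(15)−W(22): -7≡19 → T
W(22)−E(4): 18 → S
O(14)−W(22): -8≡18 → S
Y(24)−E(4): 20 → U
M(12)−W(22): -10≡16 → Q

NIQNCVOTSSUQ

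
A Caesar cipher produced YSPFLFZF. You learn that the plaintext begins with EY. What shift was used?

From the crib: Y(24)−E(4)=20, so the shift is 20.

20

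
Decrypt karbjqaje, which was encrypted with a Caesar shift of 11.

zpgqyfpyt

k(10): 10−11=-1≡25 → z
a(0): 0−11=-11≡15 → p
r(17): 17−11=6 → g
b(1): 1−11=-10≡16 → q
j(9): 9−11=-2≡24 → y
q(16): 16−11=5 → f
a(0): 0−11=-11≡15 → p
j(9): 9−11=-2≡24 → y
e(4): 4−11=-7≡19 → t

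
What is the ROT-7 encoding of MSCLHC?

M(12): 12+7=19 → T
S(18): 18+7=25 → Z
C(2): 2+7=9 → J
L(11): 11+7=18 → S
H(7): 7+7=14 → O
C(2): 2+7=9 → J

TZJSOJ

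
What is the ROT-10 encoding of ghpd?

qrzn

g(6): 6+10=16 → q
h(7): 7+10=17 → r
p(15): 15+10=25 → z
d(3): 3+10=13 → n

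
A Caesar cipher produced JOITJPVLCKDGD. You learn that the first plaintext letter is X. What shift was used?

From the crib: J(9)−X(23)=-14≡12, so the shift is 12.

12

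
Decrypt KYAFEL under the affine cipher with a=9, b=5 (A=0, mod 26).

PFLAXS

The inverse of 9 mod 26 is 3, since 9·3=27≡1. Apply D(y)=3·(y−5) mod 26:
K(10): 3·(10−5)=15 → P
Y(24): 3·(24−5)=57≡5 → F
A(0): 3·(0−5)=-15≡11 → L
F(5): 3·(5−5)=0 → A
E(4): 3·(4−5)=-3≡23 → X
L(11): 3·(11−5)=18 → S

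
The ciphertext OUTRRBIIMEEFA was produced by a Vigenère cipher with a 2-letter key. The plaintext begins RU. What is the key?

XA

Subtract each crib letter from the matching ciphertext letter (mod 26):
O(14)−R(17)=-3≡23 → X
U(20)−U(20)=0 → A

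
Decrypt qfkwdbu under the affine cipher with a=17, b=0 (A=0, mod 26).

The inverse of 17 mod 26 is 23, since 17·23=391≡1. Apply D(y)=23·(y−0) mod 26:
q(16): 23·(16−0)=368≡4 → e
f(5): 23·(5−0)=115≡11 → l
k(10): 23·(10−0)=230≡22 → w
w(22): 23·(22−0)=506≡12 → m
d(3): 23·(3−0)=69≡17 → r
b(1): 23·(1−0)=23 → x
u(20): 23·(20−0)=460≡18 → s

elwmrxs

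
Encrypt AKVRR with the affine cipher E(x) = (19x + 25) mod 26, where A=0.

ZHIKK

A(0): 19·0+25=25 → Z
K(10): 19·10+25=215≡7 → H
V(21): 19·21+25=424≡8 → I
R(17): 19·17+25=348≡10 → K
R(17): 19·17+25=348≡10 → K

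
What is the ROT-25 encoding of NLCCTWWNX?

N(13): 13+25=38≡12 → M
L(11): 11+25=36≡10 → K
C(2): 2+25=27≡1 → B
C(2): 2+25=27≡1 → B
T(19): 19+25=44≡18 → S
W(22): 22+25=47≡21 → V
W(22): 22+25=47≡21 → V
N(13): 13+25=38≡12 → M
X(23): 23+25=48≡22 → W

MKBBSVVMW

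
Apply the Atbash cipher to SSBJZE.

HHYQAV

S(18) → H(7)
S(18) → H(7)
B(1) → Y(24)
J(9) → Q(16)
Z(25) → A(0)
E(4) → V(21)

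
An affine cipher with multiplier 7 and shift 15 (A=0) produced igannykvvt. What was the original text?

The inverse of 7 mod 26 is 15, since 7·15=105≡1. Apply D(y)=15·(y−15) mod 26:
i(8): 15·(8−15)=-105≡25 → z
g(6): 15·(6−15)=-135≡21 → v
a(0): 15·(0−15)=-225≡9 → j
n(13): 15·(13−15)=-30≡22 → w
n(13): 15·(13−15)=-30≡22 → w
y(24): 15·(24−15)=135≡5 → f
k(10): 15·(10−15)=-75≡3 → d
v(21): 15·(21−15)=90≡12 → m
v(21): 15·(21−15)=90≡12 → m
t(19): 15·(19−15)=60≡8 → i

zvjwwfdmmi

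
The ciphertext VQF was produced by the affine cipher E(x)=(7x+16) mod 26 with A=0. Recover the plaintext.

XAR

The inverse of 7 mod 26 is 15, since 7·15=105≡1. Apply D(y)=15·(y−16) mod 26:
V(21): 15·(21−16)=75≡23 → X
Q(16): 15·(16−16)=0 → A
F(5): 15·(5−16)=-165≡17 → R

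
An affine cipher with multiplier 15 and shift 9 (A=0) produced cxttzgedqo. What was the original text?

The inverse of 15 mod 26 is 7, since 15·7=105≡1. Apply D(y)=7·(y−9) mod 26:
c(2): 7·(2−9)=-49≡3 → d
x(23): 7·(23−9)=98≡20 → u
t(19): 7·(19−9)=70≡18 → s
t(19): 7·(19−9)=70≡18 → s
z(25): 7·(25−9)=112≡8 → i
g(6): 7·(6−9)=-21≡5 → f
e(4): 7·(4−9)=-35≡17 → r
d(3): 7·(3−9)=-42≡10 → k
q(16): 7·(16−9)=49≡23 → x
o(14): 7·(14−9)=35≡9 → j

dussifrkxj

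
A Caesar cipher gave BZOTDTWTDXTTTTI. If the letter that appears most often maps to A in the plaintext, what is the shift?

The most frequent ciphertext letter is T (appears 7 times).
T is position 19; A is position 0.
Shift = 19.

19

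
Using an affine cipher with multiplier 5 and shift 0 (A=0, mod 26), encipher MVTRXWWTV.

M(12): 5·12+0=60≡8 → I
V(21): 5·21+0=105≡1 → B
T(19): 5·19+0=95≡17 → R
R(17): 5·17+0=85≡7 → H
X(23): 5·23+0=115≡11 → L
W(22): 5·22+0=110≡6 → G
W(22): 5·22+0=110≡6 → G
T(19): 5·19+0=95≡17 → R
V(21): 5·21+0=105≡1 → B

IBRHLGGRB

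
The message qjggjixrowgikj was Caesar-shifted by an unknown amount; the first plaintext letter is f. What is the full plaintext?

fyvvyxmgdlvxzy

From the crib: q(16)−f(5)=11, so the shift is 11.
Subtract 11 from each ciphertext letter:
q(16): 16−11=5 → f
j(9): 9−11=-2≡24 → y
g(6): 6−11=-5≡21 → v
g(6): 6−11=-5≡21 → v
j(9): 9−11=-2≡24 → y
i(8): 8−11=-3≡23 → x
x(23): 23−11=12 → m
r(17): 17−11=6 → g
o(14): 14−11=3 → d
w(22): 22−11=11 → l
g(6): 6−11=-5≡21 → v
i(8): 8−11=-3≡23 → x
k(10): 10−11=-1≡25 → z
j(9): 9−11=-2≡24 → y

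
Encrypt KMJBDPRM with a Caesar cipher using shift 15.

ZBYQSEGB

K(10): 10+15=25 → Z
M(12): 12+15=27≡1 → B
J(9): 9+15=24 → Y
B(1): 1+15=16 → Q
D(3): 3+15=18 → S
P(15): 15+15=30≡4 → E
R(17): 17+15=32≡6 → G
M(12): 12+15=27≡1 → B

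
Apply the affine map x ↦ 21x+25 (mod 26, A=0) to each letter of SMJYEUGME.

NRGJFDVRF

S(18): 21·18+25=403≡13 → N
M(12): 21·12+25=277≡17 → R
J(9): 21·9+25=214≡6 → G
Y(24): 21·24+25=529≡9 → J
E(4): 21·4+25=109≡5 → F
U(20): 21·20+25=445≡3 → D
G(6): 21·6+25=151≡21 → V
M(12): 21·12+25=277≡17 → R
E(4): 21·4+25=109≡5 → F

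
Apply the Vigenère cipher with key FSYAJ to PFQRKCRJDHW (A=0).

UXORTHJHDQB

Repeat the key across the message: FSYAJFSYAJF
P(15)+F(5): 20 → U
F(5)+S(18): 23 → X
Q(16)+Y(24): 40≡14 → O
R(17)+A(0): 17 → R
K(10)+J(9): 19 → T
C(2)+F(5): 7 → H
R(17)+S(18): 35≡9 → J
J(9)+Y(24): 33≡7 → H
D(3)+A(0): 3 → D
H(7)+J(9): 16 → Q
W(22)+F(5): 27≡1 → B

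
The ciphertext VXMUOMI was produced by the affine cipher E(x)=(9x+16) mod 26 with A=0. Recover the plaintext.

PVOMUOC

The inverse of 9 mod 26 is 3, since 9·3=27≡1. Apply D(y)=3·(y−16) mod 26:
V(21): 3·(21−16)=15 → P
X(23): 3·(23−16)=21 → V
M(12): 3·(12−16)=-12≡14 → O
U(20): 3·(20−16)=12 → M
O(14): 3·(14−16)=-6≡20 → U
M(12): 3·(12−16)=-12≡14 → O
I(8): 3·(8−16)=-24≡2 → C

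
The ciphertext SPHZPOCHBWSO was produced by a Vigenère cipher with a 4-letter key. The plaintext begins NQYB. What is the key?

FZJY

Subtract each crib letter from the matching ciphertext letter (mod 26):
S(18)−N(13)=5 → F
P(15)−Q(16)=-1≡25 → Z
H(7)−Y(24)=-17≡9 → J
Z(25)−B(1)=24 → Y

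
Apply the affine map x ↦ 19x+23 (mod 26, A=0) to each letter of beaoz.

b(1): 19·1+23=42≡16 → q
e(4): 19·4+23=99≡21 → v
a(0): 19·0+23=23 → x
o(14): 19·14+23=289≡3 → d
z(25): 19·25+23=498≡4 → e

qvxde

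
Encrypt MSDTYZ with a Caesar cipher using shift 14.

AGRHMN

M(12): 12+14=26≡0 → A
S(18): 18+14=32≡6 → G
D(3): 3+14=17 → R
T(19): 19+14=33≡7 → H
Y(24): 24+14=38≡12 → M
Z(25): 25+14=39≡13 → N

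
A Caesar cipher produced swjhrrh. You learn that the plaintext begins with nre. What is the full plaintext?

From the crib: s(18)−n(13)=5, so the shift is 5.
Subtract 5 from each ciphertext letter:
s(18): 18−5=13 → n
w(22): 22−5=17 → r
j(9): 9−5=4 → e
h(7): 7−5=2 → c
r(17): 17−5=12 → m
r(17): 17−5=12 → m
h(7): 7−5=2 → c

nrecmmc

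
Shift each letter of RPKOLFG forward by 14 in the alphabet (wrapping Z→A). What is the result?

R(17): 17+14=31≡5 → F
P(15): 15+14=29≡3 → D
K(10): 10+14=24 → Y
O(14): 14+14=28≡2 → C
L(11): 11+14=25 → Z
F(5): 5+14=19 → T
G(6): 6+14=20 → U

FDYCZTU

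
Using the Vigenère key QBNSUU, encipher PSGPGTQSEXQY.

FTTHANGTRPKS

Repeat the key across the message: QBNSUUQBNSUU
P(15)+Q(16): 31≡5 → F
S(18)+B(1): 19 → T
G(6)+N(13): 19 → T
P(15)+S(18): 33≡7 → H
G(6)+U(20): 26≡0 → A
T(19)+U(20): 39≡13 → N
Q(16)+Q(16): 32≡6 → G
S(18)+B(1): 19 → T
E(4)+N(13): 17 → R
X(23)+S(18): 41≡15 → P
Q(16)+U(20): 36≡10 → K
Y(24)+U(20): 44≡18 → S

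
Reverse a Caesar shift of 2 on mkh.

kif

m(12): 12−2=10 → k
k(10): 10−2=8 → i
h(7): 7−2=5 → f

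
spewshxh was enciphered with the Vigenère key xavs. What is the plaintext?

vpjevhcp

Repeat the key across the ciphertext: xavsxavs
s(18)−x(23): -5≡21 → v
p(15)−a(0): 15 → p
e(4)−v(21): -17≡9 → j
w(22)−s(18): 4 → e
s(18)−x(23): -5≡21 → v
h(7)−a(0): 7 → h
x(23)−v(21): 2 → c
h(7)−s(18): -11≡15 → p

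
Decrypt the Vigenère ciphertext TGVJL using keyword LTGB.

Repeat the key across the ciphertext: LTGBL
T(19)−L(11): 8 → I
G(6)−T(19): -13≡13 → N
V(21)−G(6): 15 → P
J(9)−B(1): 8 → I
L(11)−L(11): 0 → A

INPIA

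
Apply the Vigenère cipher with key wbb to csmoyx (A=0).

ytnkzy

Repeat the key across the message: wbbwbb
c(2)+w(22): 24 → y
s(18)+b(1): 19 → t
m(12)+b(1): 13 → n
o(14)+w(22): 36≡10 → k
y(24)+b(1): 25 → z
x(23)+b(1): 24 → y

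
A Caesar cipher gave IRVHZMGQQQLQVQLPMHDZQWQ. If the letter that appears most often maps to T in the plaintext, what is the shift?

23

The most frequent ciphertext letter is Q (appears 7 times).
Q is position 16; T is position 19.
Shift = -3≡23.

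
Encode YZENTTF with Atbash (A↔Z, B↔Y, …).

BAVMGGU

Y(24) → B(1)
Z(25) → A(0)
E(4) → V(21)
N(13) → M(12)
T(19) → G(6)
T(19) → G(6)
F(5) → U(20)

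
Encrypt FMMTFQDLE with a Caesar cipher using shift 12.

RYYFRCPXQ

F(5): 5+12=17 → R
M(12): 12+12=24 → Y
M(12): 12+12=24 → Y
T(19): 19+12=31≡5 → F
F(5): 5+12=17 → R
Q(16): 16+12=28≡2 → C
D(3): 3+12=15 → P
L(11): 11+12=23 → X
E(4): 4+12=16 → Q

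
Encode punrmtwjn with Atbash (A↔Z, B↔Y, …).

kfmingdqm

p(15) → k(10)
u(20) → f(5)
n(13) → m(12)
r(17) → i(8)
m(12) → n(13)
t(19) → g(6)
w(22) → d(3)
j(9) → q(16)
n(13) → m(12)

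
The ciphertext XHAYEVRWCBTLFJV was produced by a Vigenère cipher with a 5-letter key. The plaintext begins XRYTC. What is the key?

AQCFC

Subtract each crib letter from the matching ciphertext letter (mod 26):
X(23)−X(23)=0 → A
H(7)−R(17)=-10≡16 → Q
A(0)−Y(24)=-24≡2 → C
Y(24)−T(19)=5 → F
E(4)−C(2)=2 → C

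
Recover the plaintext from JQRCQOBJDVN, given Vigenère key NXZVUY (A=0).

WTSHWQOMEAT

Repeat the key across the ciphertext: NXZVUYNXZVU
J(9)−N(13): -4≡22 → W
Q(16)−X(23): -7≡19 → T
R(17)−Z(25): -8≡18 → S
C(2)−V(21): -19≡7 → H
Q(16)−U(20): -4≡22 → W
O(14)−Y(24): -10≡16 → Q
B(1)−N(13): -12≡14 → O
J(9)−X(23): -14≡12 → M
D(3)−Z(25): -22≡4 → E
V(21)−V(21): 0 → A
N(13)−U(20): -7≡19 → T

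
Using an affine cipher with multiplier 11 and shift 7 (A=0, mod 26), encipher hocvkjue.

gfdenctz

h(7): 11·7+7=84≡6 → g
o(14): 11·14+7=161≡5 → f
c(2): 11·2+7=29≡3 → d
v(21): 11·21+7=238≡4 → e
k(10): 11·10+7=117≡13 → n
j(9): 11·9+7=106≡2 → c
u(20): 11·20+7=227≡19 → t
e(4): 11·4+7=51≡25 → z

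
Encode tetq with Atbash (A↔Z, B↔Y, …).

t(19) → g(6)
e(4) → v(21)
t(19) → g(6)
q(16) → j(9)

gvgj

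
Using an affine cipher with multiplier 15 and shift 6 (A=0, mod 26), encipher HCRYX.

HKBCN

H(7): 15·7+6=111≡7 → H
C(2): 15·2+6=36≡10 → K
R(17): 15·17+6=261≡1 → B
Y(24): 15·24+6=366≡2 → C
X(23): 15·23+6=351≡13 → N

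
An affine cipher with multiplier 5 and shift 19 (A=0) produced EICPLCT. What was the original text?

The inverse of 5 mod 26 is 21, since 5·21=105≡1. Apply D(y)=21·(y−19) mod 26:
E(4): 21·(4−19)=-315≡23 → X
I(8): 21·(8−19)=-231≡3 → D
C(2): 21·(2−19)=-357≡7 → H
P(15): 21·(15−19)=-84≡20 → U
L(11): 21·(11−19)=-168≡14 → O
C(2): 21·(2−19)=-357≡7 → H
T(19): 21·(19−19)=0 → A

XDHUOHA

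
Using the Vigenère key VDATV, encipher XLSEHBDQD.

Repeat the key across the message: VDATVVDAT
X(23)+V(21): 44≡18 → S
L(11)+D(3): 14 → O
S(18)+A(0): 18 → S
E(4)+T(19): 23 → X
H(7)+V(21): 28≡2 → C
B(1)+V(21): 22 → W
D(3)+D(3): 6 → G
Q(16)+A(0): 16 → Q
D(3)+T(19): 22 → W

SOSXCWGQW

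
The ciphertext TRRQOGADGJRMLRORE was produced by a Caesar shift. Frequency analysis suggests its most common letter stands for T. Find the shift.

24

The most frequent ciphertext letter is R (appears 5 times).
R is position 17; T is position 19.
Shift = -2≡24.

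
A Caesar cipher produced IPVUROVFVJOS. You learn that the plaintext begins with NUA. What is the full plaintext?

NUAZWTAKAOTX

From the crib: I(8)−N(13)=-5≡21, so the shift is 21.
Subtract 21 from each ciphertext letter:
I(8): 8−21=-13≡13 → N
P(15): 15−21=-6≡20 → U
V(21): 21−21=0 → A
U(20): 20−21=-1≡25 → Z
R(17): 17−21=-4≡22 → W
O(14): 14−21=-7≡19 → T
V(21): 21−21=0 → A
F(5): 5−21=-16≡10 → K
V(21): 21−21=0 → A
J(9): 9−21=-12≡14 → O
O(14): 14−21=-7≡19 → T
S(18): 18−21=-3≡23 → X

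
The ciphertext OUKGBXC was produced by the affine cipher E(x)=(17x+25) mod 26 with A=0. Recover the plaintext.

HPTFUGR

The inverse of 17 mod 26 is 23, since 17·23=391≡1. Apply D(y)=23·(y−25) mod 26:
O(14): 23·(14−25)=-253≡7 → H
U(20): 23·(20−25)=-115≡15 → P
K(10): 23·(10−25)=-345≡19 → T
G(6): 23·(6−25)=-437≡5 → F
B(1): 23·(1−25)=-552≡20 → U
X(23): 23·(23−25)=-46≡6 → G
C(2): 23·(2−25)=-529≡17 → R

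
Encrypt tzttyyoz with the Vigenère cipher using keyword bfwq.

uepjzdkp

Repeat the key across the message: bfwqbfwq
t(19)+b(1): 20 → u
z(25)+f(5): 30≡4 → e
t(19)+w(22): 41≡15 → p
t(19)+q(16): 35≡9 → j
y(24)+b(1): 25 → z
y(24)+f(5): 29≡3 → d
o(14)+w(22): 36≡10 → k
z(25)+q(16): 41≡15 → p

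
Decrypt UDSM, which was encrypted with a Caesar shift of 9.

LUJD

U(20): 20−9=11 → L
D(3): 3−9=-6≡20 → U
S(18): 18−9=9 → J
M(12): 12−9=3 → D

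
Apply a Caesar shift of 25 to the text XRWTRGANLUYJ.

WQVSQFZMKTXI

X(23): 23+25=48≡22 → W
R(17): 17+25=42≡16 → Q
W(22): 22+25=47≡21 → V
T(19): 19+25=44≡18 → S
R(17): 17+25=42≡16 → Q
G(6): 6+25=31≡5 → F
A(0): 0+25=25 → Z
N(13): 13+25=38≡12 → M
L(11): 11+25=36≡10 → K
U(20): 20+25=45≡19 → T
Y(24): 24+25=49≡23 → X
J(9): 9+25=34≡8 → I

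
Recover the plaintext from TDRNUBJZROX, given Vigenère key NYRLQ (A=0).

Repeat the key across the ciphertext: NYRLQNYRLQN
T(19)−N(13): 6 → G
D(3)−Y(24): -21≡5 → F
R(17)−R(17): 0 → A
N(13)−L(11): 2 → C
U(20)−Q(16): 4 → E
B(1)−N(13): -12≡14 → O
J(9)−Y(24): -15≡11 → L
Z(25)−R(17): 8 → I
R(17)−L(11): 6 → G
O(14)−Q(16): -2≡24 → Y
X(23)−N(13): 10 → K

GFACEOLIGYK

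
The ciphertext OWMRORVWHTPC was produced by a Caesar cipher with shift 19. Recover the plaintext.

O(14): 14−19=-5≡21 → V
W(22): 22−19=3 → D
M(12): 12−19=-7≡19 → T
R(17): 17−19=-2≡24 → Y
O(14): 14−19=-5≡21 → V
R(17): 17−19=-2≡24 → Y
V(21): 21−19=2 → C
W(22): 22−19=3 → D
H(7): 7−19=-12≡14 → O
T(19): 19−19=0 → A
P(15): 15−19=-4≡22 → W
C(2): 2−19=-17≡9 → J

VDTYVYCDOAWJ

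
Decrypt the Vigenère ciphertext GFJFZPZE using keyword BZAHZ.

Repeat the key across the ciphertext: BZAHZBZA
G(6)−B(1): 5 → F
F(5)−Z(25): -20≡6 → G
J(9)−A(0): 9 → J
F(5)−H(7): -2≡24 → Y
Z(25)−Z(25): 0 → A
P(15)−B(1): 14 → O
Z(25)−Z(25): 0 → A
E(4)−A(0): 4 → E

FGJYAOAE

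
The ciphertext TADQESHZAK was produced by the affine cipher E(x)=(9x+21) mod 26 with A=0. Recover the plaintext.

UPYLBRKMPT

The inverse of 9 mod 26 is 3, since 9·3=27≡1. Apply D(y)=3·(y−21) mod 26:
T(19): 3·(19−21)=-6≡20 → U
A(0): 3·(0−21)=-63≡15 → P
D(3): 3·(3−21)=-54≡24 → Y
Q(16): 3·(16−21)=-15≡11 → L
E(4): 3·(4−21)=-51≡1 → B
S(18): 3·(18−21)=-9≡17 → R
H(7): 3·(7−21)=-42≡10 → K
Z(25): 3·(25−21)=12 → M
A(0): 3·(0−21)=-63≡15 → P
K(10): 3·(10−21)=-33≡19 → T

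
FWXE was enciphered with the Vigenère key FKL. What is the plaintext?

Repeat the key across the ciphertext: FKLF
F(5)−F(5): 0 → A
W(22)−K(10): 12 → M
X(23)−L(11): 12 → M
E(4)−F(5): -1≡25 → Z

AMMZ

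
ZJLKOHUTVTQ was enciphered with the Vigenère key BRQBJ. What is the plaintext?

Repeat the key across the ciphertext: BRQBJBRQBJB
Z(25)−B(1): 24 → Y
J(9)−R(17): -8≡18 → S
L(11)−Q(16): -5≡21 → V
K(10)−B(1): 9 → J
O(14)−J(9): 5 → F
H(7)−B(1): 6 → G
U(20)−R(17): 3 → D
T(19)−Q(16): 3 → D
V(21)−B(1): 20 → U
T(19)−J(9): 10 → K
Q(16)−B(1): 15 → P

YSVJFGDDUKP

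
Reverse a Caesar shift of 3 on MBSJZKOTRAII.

JYPGWHLQOXFF

M(12): 12−3=9 → J
B(1): 1−3=-2≡24 → Y
S(18): 18−3=15 → P
J(9): 9−3=6 → G
Z(25): 25−3=22 → W
K(10): 10−3=7 → H
O(14): 14−3=11 → L
T(19): 19−3=16 → Q
R(17): 17−3=14 → O
A(0): 0−3=-3≡23 → X
I(8): 8−3=5 → F
I(8): 8−3=5 → F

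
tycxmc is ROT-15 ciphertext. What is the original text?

ejnixn

t(19): 19−15=4 → e
y(24): 24−15=9 → j
c(2): 2−15=-13≡13 → n
x(23): 23−15=8 → i
m(12): 12−15=-3≡23 → x
c(2): 2−15=-13≡13 → n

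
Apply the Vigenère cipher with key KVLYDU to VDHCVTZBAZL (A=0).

FYSAYNJWLXO

Repeat the key across the message: KVLYDUKVLYD
V(21)+K(10): 31≡5 → F
D(3)+V(21): 24 → Y
H(7)+L(11): 18 → S
C(2)+Y(24): 26≡0 → A
V(21)+D(3): 24 → Y
T(19)+U(20): 39≡13 → N
Z(25)+K(10): 35≡9 → J
B(1)+V(21): 22 → W
A(0)+L(11): 11 → L
Z(25)+Y(24): 49≡23 → X
L(11)+D(3): 14 → O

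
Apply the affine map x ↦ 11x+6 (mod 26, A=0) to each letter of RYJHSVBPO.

R(17): 11·17+6=193≡11 → L
Y(24): 11·24+6=270≡10 → K
J(9): 11·9+6=105≡1 → B
H(7): 11·7+6=83≡5 → F
S(18): 11·18+6=204≡22 → W
V(21): 11·21+6=237≡3 → D
B(1): 11·1+6=17 → R
P(15): 11·15+6=171≡15 → P
O(14): 11·14+6=160≡4 → E

LKBFWDRPE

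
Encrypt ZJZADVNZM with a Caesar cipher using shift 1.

AKABEWOAN

Z(25): 25+1=26≡0 → A
J(9): 9+1=10 → K
Z(25): 25+1=26≡0 → A
A(0): 0+1=1 → B
D(3): 3+1=4 → E
V(21): 21+1=22 → W
N(13): 13+1=14 → O
Z(25): 25+1=26≡0 → A
M(12): 12+1=13 → N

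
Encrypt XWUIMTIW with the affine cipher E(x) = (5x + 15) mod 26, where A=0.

X(23): 5·23+15=130≡0 → A
W(22): 5·22+15=125≡21 → V
U(20): 5·20+15=115≡11 → L
I(8): 5·8+15=55≡3 → D
M(12): 5·12+15=75≡23 → X
T(19): 5·19+15=110≡6 → G
I(8): 5·8+15=55≡3 → D
W(22): 5·22+15=125≡21 → V

AVLDXGDV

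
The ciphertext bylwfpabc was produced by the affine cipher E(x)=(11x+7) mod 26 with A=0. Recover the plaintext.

qlyzowxqj

The inverse of 11 mod 26 is 19, since 11·19=209≡1. Apply D(y)=19·(y−7) mod 26:
b(1): 19·(1−7)=-114≡16 → q
y(24): 19·(24−7)=323≡11 → l
l(11): 19·(11−7)=76≡24 → y
w(22): 19·(22−7)=285≡25 → z
f(5): 19·(5−7)=-38≡14 → o
p(15): 19·(15−7)=152≡22 → w
a(0): 19·(0−7)=-133≡23 → x
b(1): 19·(1−7)=-114≡16 → q
c(2): 19·(2−7)=-95≡9 → j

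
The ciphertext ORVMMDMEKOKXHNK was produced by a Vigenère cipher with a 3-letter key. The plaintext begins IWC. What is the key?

GVT

Subtract each crib letter from the matching ciphertext letter (mod 26):
O(14)−I(8)=6 → G
R(17)−W(22)=-5≡21 → V
V(21)−C(2)=19 → T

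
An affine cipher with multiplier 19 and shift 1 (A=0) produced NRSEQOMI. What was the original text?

The inverse of 19 mod 26 is 11, since 19·11=209≡1. Apply D(y)=11·(y−1) mod 26:
N(13): 11·(13−1)=132≡2 → C
R(17): 11·(17−1)=176≡20 → U
S(18): 11·(18−1)=187≡5 → F
E(4): 11·(4−1)=33≡7 → H
Q(16): 11·(16−1)=165≡9 → J
O(14): 11·(14−1)=143≡13 → N
M(12): 11·(12−1)=121≡17 → R
I(8): 11·(8−1)=77≡25 → Z

CUFHJNRZ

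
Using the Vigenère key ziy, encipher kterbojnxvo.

jbcqjmivvuw

Repeat the key across the message: ziyziyziyzi
k(10)+z(25): 35≡9 → j
t(19)+i(8): 27≡1 → b
e(4)+y(24): 28≡2 → c
r(17)+z(25): 42≡16 → q
b(1)+i(8): 9 → j
o(14)+y(24): 38≡12 → m
j(9)+z(25): 34≡8 → i
n(13)+i(8): 21 → v
x(23)+y(24): 47≡21 → v
v(21)+z(25): 46≡20 → u
o(14)+i(8): 22 → w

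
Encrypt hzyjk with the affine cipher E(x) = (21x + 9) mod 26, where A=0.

h(7): 21·7+9=156≡0 → a
z(25): 21·25+9=534≡14 → o
y(24): 21·24+9=513≡19 → t
j(9): 21·9+9=198≡16 → q
k(10): 21·10+9=219≡11 → l

aotql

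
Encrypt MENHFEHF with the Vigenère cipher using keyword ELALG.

QPNSLISF

Repeat the key across the message: ELALGELA
M(12)+E(4): 16 → Q
E(4)+L(11): 15 → P
N(13)+A(0): 13 → N
H(7)+L(11): 18 → S
F(5)+G(6): 11 → L
E(4)+E(4): 8 → I
H(7)+L(11): 18 → S
F(5)+A(0): 5 → F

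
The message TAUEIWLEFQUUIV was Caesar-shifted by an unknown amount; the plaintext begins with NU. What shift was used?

6

From the crib: T(19)−N(13)=6, so the shift is 6.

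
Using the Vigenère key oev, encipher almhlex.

ophvpzl

Repeat the key across the message: oevoevo
a(0)+o(14): 14 → o
l(11)+e(4): 15 → p
m(12)+v(21): 33≡7 → h
h(7)+o(14): 21 → v
l(11)+e(4): 15 → p
e(4)+v(21): 25 → z
x(23)+o(14): 37≡11 → l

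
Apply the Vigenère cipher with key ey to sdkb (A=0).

wboz

Repeat the key across the message: eyey
s(18)+e(4): 22 → w
d(3)+y(24): 27≡1 → b
k(10)+e(4): 14 → o
b(1)+y(24): 25 → z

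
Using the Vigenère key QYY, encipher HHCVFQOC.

Repeat the key across the message: QYYQYYQY
H(7)+Q(16): 23 → X
H(7)+Y(24): 31≡5 → F
C(2)+Y(24): 26≡0 → A
V(21)+Q(16): 37≡11 → L
F(5)+Y(24): 29≡3 → D
Q(16)+Y(24): 40≡14 → O
O(14)+Q(16): 30≡4 → E
C(2)+Y(24): 26≡0 → A

XFALDOEA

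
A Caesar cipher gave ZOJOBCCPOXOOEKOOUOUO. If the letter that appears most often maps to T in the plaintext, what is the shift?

21

The most frequent ciphertext letter is O (appears 9 times).
O is position 14; T is position 19.
Shift = -5≡21.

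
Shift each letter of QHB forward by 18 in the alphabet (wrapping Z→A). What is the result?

Q(16): 16+18=34≡8 → I
H(7): 7+18=25 → Z
B(1): 1+18=19 → T

IZT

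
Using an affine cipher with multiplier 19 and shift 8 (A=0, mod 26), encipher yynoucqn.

wwvoyuav

y(24): 19·24+8=464≡22 → w
y(24): 19·24+8=464≡22 → w
n(13): 19·13+8=255≡21 → v
o(14): 19·14+8=274≡14 → o
u(20): 19·20+8=388≡24 → y
c(2): 19·2+8=46≡20 → u
q(16): 19·16+8=312≡0 → a
n(13): 19·13+8=255≡21 → v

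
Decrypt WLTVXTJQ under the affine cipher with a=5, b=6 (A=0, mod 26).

YBNDTNLC

The inverse of 5 mod 26 is 21, since 5·21=105≡1. Apply D(y)=21·(y−6) mod 26:
W(22): 21·(22−6)=336≡24 → Y
L(11): 21·(11−6)=105≡1 → B
T(19): 21·(19−6)=273≡13 → N
V(21): 21·(21−6)=315≡3 → D
X(23): 21·(23−6)=357≡19 → T
T(19): 21·(19−6)=273≡13 → N
J(9): 21·(9−6)=63≡11 → L
Q(16): 21·(16−6)=210≡2 → C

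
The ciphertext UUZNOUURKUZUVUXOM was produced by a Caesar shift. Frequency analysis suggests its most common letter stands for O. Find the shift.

6

The most frequent ciphertext letter is U (appears 7 times).
U is position 20; O is position 14.
Shift = 6.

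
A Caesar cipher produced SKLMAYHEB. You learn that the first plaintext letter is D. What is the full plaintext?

DVWXLJSPM

From the crib: S(18)−D(3)=15, so the shift is 15.
Subtract 15 from each ciphertext letter:
S(18): 18−15=3 → D
K(10): 10−15=-5≡21 → V
L(11): 11−15=-4≡22 → W
M(12): 12−15=-3≡23 → X
A(0): 0−15=-15≡11 → L
Y(24): 24−15=9 → J
H(7): 7−15=-8≡18 → S
E(4): 4−15=-11≡15 → P
B(1): 1−15=-14≡12 → M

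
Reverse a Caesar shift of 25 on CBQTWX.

C(2): 2−25=-23≡3 → D
B(1): 1−25=-24≡2 → C
Q(16): 16−25=-9≡17 → R
T(19): 19−25=-6≡20 → U
W(22): 22−25=-3≡23 → X
X(23): 23−25=-2≡24 → Y

DCRUXY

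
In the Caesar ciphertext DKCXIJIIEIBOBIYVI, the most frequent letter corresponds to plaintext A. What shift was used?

The most frequent ciphertext letter is I (appears 6 times).
I is position 8; A is position 0.
Shift = 8.

8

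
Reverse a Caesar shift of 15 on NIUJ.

YTFU

N(13): 13−15=-2≡24 → Y
I(8): 8−15=-7≡19 → T
U(20): 20−15=5 → F
J(9): 9−15=-6≡20 → U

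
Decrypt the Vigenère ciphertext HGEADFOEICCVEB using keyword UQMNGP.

NQSNXQUOWPWGKL

Repeat the key across the ciphertext: UQMNGPUQMNGPUQ
H(7)−U(20): -13≡13 → N
G(6)−Q(16): -10≡16 → Q
E(4)−M(12): -8≡18 → S
A(0)−N(13): -13≡13 → N
D(3)−G(6): -3≡23 → X
F(5)−P(15): -10≡16 → Q
O(14)−U(20): -6≡20 → U
E(4)−Q(16): -12≡14 → O
I(8)−M(12): -4≡22 → W
C(2)−N(13): -11≡15 → P
C(2)−G(6): -4≡22 → W
V(21)−P(15): 6 → G
E(4)−U(20): -16≡10 → K
B(1)−Q(16): -15≡11 → L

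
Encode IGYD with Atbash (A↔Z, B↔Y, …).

I(8) → R(17)
G(6) → T(19)
Y(24) → B(1)
D(3) → W(22)

RTBW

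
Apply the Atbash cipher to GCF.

G(6) → T(19)
C(2) → X(23)
F(5) → U(20)

TXU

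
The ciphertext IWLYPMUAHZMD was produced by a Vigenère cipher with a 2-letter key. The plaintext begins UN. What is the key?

Subtract each crib letter from the matching ciphertext letter (mod 26):
I(8)−U(20)=-12≡14 → O
W(22)−N(13)=9 → J

OJ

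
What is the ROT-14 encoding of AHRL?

A(0): 0+14=14 → O
H(7): 7+14=21 → V
R(17): 17+14=31≡5 → F
L(11): 11+14=25 → Z

OVFZ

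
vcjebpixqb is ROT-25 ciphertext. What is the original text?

wdkfcqjyrc

v(21): 21−25=-4≡22 → w
c(2): 2−25=-23≡3 → d
j(9): 9−25=-16≡10 → k
e(4): 4−25=-21≡5 → f
b(1): 1−25=-24≡2 → c
p(15): 15−25=-10≡16 → q
i(8): 8−25=-17≡9 → j
x(23): 23−25=-2≡24 → y
q(16): 16−25=-9≡17 → r
b(1): 1−25=-24≡2 → c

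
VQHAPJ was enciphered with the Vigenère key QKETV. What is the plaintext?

FGDHUT

Repeat the key across the ciphertext: QKETVQ
V(21)−Q(16): 5 → F
Q(16)−K(10): 6 → G
H(7)−E(4): 3 → D
A(0)−T(19): -19≡7 → H
P(15)−V(21): -6≡20 → U
J(9)−Q(16): -7≡19 → T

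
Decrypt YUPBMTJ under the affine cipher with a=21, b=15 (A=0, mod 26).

The inverse of 21 mod 26 is 5, since 21·5=105≡1. Apply D(y)=5·(y−15) mod 26:
Y(24): 5·(24−15)=45≡19 → T
U(20): 5·(20−15)=25 → Z
P(15): 5·(15−15)=0 → A
B(1): 5·(1−15)=-70≡8 → I
M(12): 5·(12−15)=-15≡11 → L
T(19): 5·(19−15)=20 → U
J(9): 5·(9−15)=-30≡22 → W

TZAILUW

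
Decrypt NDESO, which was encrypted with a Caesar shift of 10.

DTUIE

N(13): 13−10=3 → D
D(3): 3−10=-7≡19 → T
E(4): 4−10=-6≡20 → U
S(18): 18−10=8 → I
O(14): 14−10=4 → E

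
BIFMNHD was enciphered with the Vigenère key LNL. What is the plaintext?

QVUBAWS

Repeat the key across the ciphertext: LNLLNLL
B(1)−L(11): -10≡16 → Q
I(8)−N(13): -5≡21 → V
F(5)−L(11): -6≡20 → U
M(12)−L(11): 1 → B
N(13)−N(13): 0 → A
H(7)−L(11): -4≡22 → W
D(3)−L(11): -8≡18 → S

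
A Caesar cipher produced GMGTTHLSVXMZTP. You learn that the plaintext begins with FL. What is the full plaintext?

FLFSSGKRUWLYSO

From the crib: G(6)−F(5)=1, so the shift is 1.
Subtract 1 from each ciphertext letter:
G(6): 6−1=5 → F
M(12): 12−1=11 → L
G(6): 6−1=5 → F
T(19): 19−1=18 → S
T(19): 19−1=18 → S
H(7): 7−1=6 → G
L(11): 11−1=10 → K
S(18): 18−1=17 → R
V(21): 21−1=20 → U
X(23): 23−1=22 → W
M(12): 12−1=11 → L
Z(25): 25−1=24 → Y
T(19): 19−1=18 → S
P(15): 15−1=14 → O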